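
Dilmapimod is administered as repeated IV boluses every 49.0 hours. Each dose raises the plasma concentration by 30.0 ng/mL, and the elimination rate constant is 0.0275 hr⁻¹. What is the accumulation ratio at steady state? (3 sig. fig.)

Fraction remaining after one interval: e^(−kτ) = e^(−0.02750 × 49.0) = 0.2599
R = 1 / (1 − 0.2599) = 1 / 0.7401 ≈ 1.35

1.35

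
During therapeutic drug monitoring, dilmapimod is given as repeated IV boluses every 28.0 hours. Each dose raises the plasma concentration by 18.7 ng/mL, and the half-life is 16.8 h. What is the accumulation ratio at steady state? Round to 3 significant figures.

1.46

k = ln 2 / 16.8 = 0.04126 h⁻¹
Fraction remaining after one interval: e^(−kτ) = e^(−0.04126 × 28.0) = 0.3150
R = 1 / (1 − 0.3150) = 1 / 0.6850 ≈ 1.46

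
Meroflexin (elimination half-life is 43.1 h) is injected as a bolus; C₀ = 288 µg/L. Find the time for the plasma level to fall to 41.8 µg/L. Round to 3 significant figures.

k = ln 2 / 43.1 = 0.01608 h⁻¹
C(t) = C₀ e^(−kt)  ⇒  t = ln(C₀/C) / k
t = ln(288/41.8) / 0.01608 = 1.930 / 0.01608 ≈ 120 hours

120 hours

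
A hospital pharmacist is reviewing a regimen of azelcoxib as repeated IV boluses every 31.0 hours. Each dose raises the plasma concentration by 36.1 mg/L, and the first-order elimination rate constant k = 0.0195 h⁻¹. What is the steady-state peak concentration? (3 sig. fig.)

79.6 mg/L

Fraction remaining after one interval: e^(−kτ) = e^(−0.01950 × 31.0) = 0.5463
R = 1 / (1 − 0.5463) = 2.204
Css,max = 36.1 × 2.204 ≈ 79.6 mg/L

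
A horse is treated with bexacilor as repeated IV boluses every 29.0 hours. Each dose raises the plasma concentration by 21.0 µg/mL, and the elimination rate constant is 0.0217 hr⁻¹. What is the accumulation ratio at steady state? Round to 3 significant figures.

2.14

Fraction remaining after one interval: e^(−kτ) = e^(−0.02170 × 29.0) = 0.5330
R = 1 / (1 − 0.5330) = 1 / 0.4670 ≈ 2.14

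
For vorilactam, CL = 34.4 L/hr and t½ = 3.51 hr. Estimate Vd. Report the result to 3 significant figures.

174 L

k = ln 2 / t½ = ln 2 / 3.51 = 0.1975 hr⁻¹
V = CL / k = 34.4 / 0.1975 ≈ 174 L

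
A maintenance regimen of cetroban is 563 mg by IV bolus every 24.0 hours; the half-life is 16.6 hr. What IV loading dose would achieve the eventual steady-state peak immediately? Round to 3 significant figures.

k = ln 2 / 16.6 = 0.04176 hr⁻¹
Accumulation ratio R = 1 / (1 − e^(−kτ)) = 1 / (1 − e^(−0.04176×24.0)) = 1 / (1 − 0.3671) = 1.580
Loading dose = maintenance dose × R = 563 × 1.580 ≈ 890 mg

890 mg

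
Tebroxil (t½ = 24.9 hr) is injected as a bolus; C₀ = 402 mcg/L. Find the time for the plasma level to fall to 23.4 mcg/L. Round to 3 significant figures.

102 hours

k = ln 2 / 24.9 = 0.02784 hr⁻¹
C(t) = C₀ e^(−kt)  ⇒  t = ln(C₀/C) / k
t = ln(402/23.4) / 0.02784 = 2.844 / 0.02784 ≈ 102 hours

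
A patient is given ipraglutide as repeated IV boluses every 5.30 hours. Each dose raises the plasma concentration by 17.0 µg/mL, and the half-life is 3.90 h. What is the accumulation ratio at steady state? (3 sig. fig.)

1.64

k = ln 2 / 3.90 = 0.1777 h⁻¹
Fraction remaining after one interval: e^(−kτ) = e^(−0.1777 × 5.30) = 0.3899
R = 1 / (1 − 0.3899) = 1 / 0.6101 ≈ 1.64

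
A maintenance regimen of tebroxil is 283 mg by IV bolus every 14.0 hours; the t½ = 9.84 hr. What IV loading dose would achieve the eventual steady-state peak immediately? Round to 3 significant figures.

k = ln 2 / 9.84 = 0.07044 hr⁻¹
Accumulation ratio R = 1 / (1 − e^(−kτ)) = 1 / (1 − e^(−0.07044×14.0)) = 1 / (1 − 0.3730) = 1.595
Loading dose = maintenance dose × R = 283 × 1.595 ≈ 451 mg

451 mg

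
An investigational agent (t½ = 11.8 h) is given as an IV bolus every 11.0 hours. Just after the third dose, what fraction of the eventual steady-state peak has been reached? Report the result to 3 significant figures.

0.856

k = ln 2 / 11.8 = 0.05874 h⁻¹
f_n = 1 − e^(−nkτ) = 1 − e^(−3 × 0.05874 × 11.0) = 1 − e^(−1.938) = 1 − 0.1439 ≈ 0.856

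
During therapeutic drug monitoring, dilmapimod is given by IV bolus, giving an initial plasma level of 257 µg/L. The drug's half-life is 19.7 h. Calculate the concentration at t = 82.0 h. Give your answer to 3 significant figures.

14.4 µg/L

k = ln 2 / 19.7 = 0.03519 h⁻¹
C(t) = C₀ e^(−kt) = 257 × e^(−0.03519 × 82.0) = 257 × e^(−2.885) = 257 × 0.05584 ≈ 14.4 µg/L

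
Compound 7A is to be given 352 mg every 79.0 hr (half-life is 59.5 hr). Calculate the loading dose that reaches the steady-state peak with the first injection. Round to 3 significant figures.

k = ln 2 / 59.5 = 0.01165 hr⁻¹
Accumulation ratio R = 1 / (1 − e^(−kτ)) = 1 / (1 − e^(−0.01165×79.0)) = 1 / (1 − 0.3984) = 1.662
Loading dose = maintenance dose × R = 352 × 1.662 ≈ 585 mg

585 mg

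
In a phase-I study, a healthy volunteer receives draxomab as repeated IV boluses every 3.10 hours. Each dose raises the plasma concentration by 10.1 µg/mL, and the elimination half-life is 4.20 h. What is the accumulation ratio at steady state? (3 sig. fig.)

2.50

k = ln 2 / 4.20 = 0.1650 h⁻¹
Fraction remaining after one interval: e^(−kτ) = e^(−0.1650 × 3.10) = 0.5995
R = 1 / (1 − 0.5995) = 1 / 0.4005 ≈ 2.50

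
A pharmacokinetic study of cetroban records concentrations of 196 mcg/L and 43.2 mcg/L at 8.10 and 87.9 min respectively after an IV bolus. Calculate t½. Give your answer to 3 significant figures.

k = ln(C₁/C₂) / (t₂ − t₁) = ln(196/43.2) / (87.9 − 8.10)
  = 1.512 / 79.80 = 0.01895 min⁻¹
t½ = ln 2 / k = ln 2 / 0.01895 ≈ 36.6 minutes

36.6 minutes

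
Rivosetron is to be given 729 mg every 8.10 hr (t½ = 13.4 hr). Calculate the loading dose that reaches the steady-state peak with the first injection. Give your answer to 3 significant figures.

2130 mg

k = ln 2 / 13.4 = 0.05173 hr⁻¹
Accumulation ratio R = 1 / (1 − e^(−kτ)) = 1 / (1 − e^(−0.05173×8.10)) = 1 / (1 − 0.6577) = 2.921
Loading dose = maintenance dose × R = 729 × 2.921 ≈ 2130 mg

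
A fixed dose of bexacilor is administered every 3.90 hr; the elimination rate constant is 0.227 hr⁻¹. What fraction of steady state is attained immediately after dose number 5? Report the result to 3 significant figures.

0.988

f_n = 1 − e^(−nkτ) = 1 − e^(−5 × 0.2270 × 3.90) = 1 − e^(−4.426) = 1 − 0.01196 ≈ 0.988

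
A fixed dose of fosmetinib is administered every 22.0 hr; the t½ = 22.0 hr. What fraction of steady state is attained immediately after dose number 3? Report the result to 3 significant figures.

0.875

k = ln 2 / 22.0 = 0.03151 hr⁻¹
f_n = 1 − e^(−nkτ) = 1 − e^(−3 × 0.03151 × 22.0) = 1 − e^(−2.079) = 1 − 0.1250 ≈ 0.875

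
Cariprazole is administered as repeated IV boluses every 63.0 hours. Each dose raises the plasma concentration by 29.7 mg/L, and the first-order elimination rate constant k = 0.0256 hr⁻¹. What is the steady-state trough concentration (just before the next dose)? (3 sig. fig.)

Fraction remaining after one interval: e^(−kτ) = e^(−0.02560 × 63.0) = 0.1993
R = 1 / (1 − 0.1993) = 1.249
Css,max = 29.7 × 1.249 = 37.09 mg/L
Css,min = Css,max × e^(−kτ) = 37.09 × 0.1993 ≈ 7.39 mg/L

7.39 mg/L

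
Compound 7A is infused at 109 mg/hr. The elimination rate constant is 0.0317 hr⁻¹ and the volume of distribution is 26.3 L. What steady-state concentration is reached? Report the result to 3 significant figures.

CL = k · V = 0.0317 × 26.3 = 0.8337 L/hr
Css = rate / CL = 109 / 0.8337 ≈ 131 µg/mL

131 µg/mL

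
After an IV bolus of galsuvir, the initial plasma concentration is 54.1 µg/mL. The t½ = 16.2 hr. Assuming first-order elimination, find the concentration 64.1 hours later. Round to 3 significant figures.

3.48 µg/mL

k = ln 2 / 16.2 = 0.04279 hr⁻¹
C(t) = C₀ e^(−kt) = 54.1 × e^(−0.04279 × 64.1) = 54.1 × e^(−2.743) = 54.1 × 0.06440 ≈ 3.48 µg/mL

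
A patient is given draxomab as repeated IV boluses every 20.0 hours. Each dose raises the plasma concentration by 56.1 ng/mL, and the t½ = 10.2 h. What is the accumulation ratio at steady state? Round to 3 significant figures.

1.35

k = ln 2 / 10.2 = 0.06796 h⁻¹
Fraction remaining after one interval: e^(−kτ) = e^(−0.06796 × 20.0) = 0.2569
R = 1 / (1 − 0.2569) = 1 / 0.7431 ≈ 1.35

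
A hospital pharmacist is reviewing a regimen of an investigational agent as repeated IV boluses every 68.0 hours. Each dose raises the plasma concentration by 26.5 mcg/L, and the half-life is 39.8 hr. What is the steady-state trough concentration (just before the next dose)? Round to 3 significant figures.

11.7 mcg/L

k = ln 2 / 39.8 = 0.01742 hr⁻¹
Fraction remaining after one interval: e^(−kτ) = e^(−0.01742 × 68.0) = 0.3060
R = 1 / (1 − 0.3060) = 1.441
Css,max = 26.5 × 1.441 = 38.18 mcg/L
Css,min = Css,max × e^(−kτ) = 38.18 × 0.3060 ≈ 11.7 mcg/L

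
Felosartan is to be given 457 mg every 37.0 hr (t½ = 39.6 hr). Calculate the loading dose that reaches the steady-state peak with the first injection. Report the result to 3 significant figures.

959 mg

k = ln 2 / 39.6 = 0.01750 hr⁻¹
Accumulation ratio R = 1 / (1 − e^(−kτ)) = 1 / (1 − e^(−0.01750×37.0)) = 1 / (1 − 0.5233) = 2.098
Loading dose = maintenance dose × R = 457 × 2.098 ≈ 959 mg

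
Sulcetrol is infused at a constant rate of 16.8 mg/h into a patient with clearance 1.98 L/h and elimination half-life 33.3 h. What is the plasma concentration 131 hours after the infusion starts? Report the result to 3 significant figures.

7.93 mg/L

Css = rate / CL = 16.8 / 1.98 = 8.485 mg/L
k = ln 2 / 33.3 = 0.02082 h⁻¹
C(t) = Css (1 − e^(−kt)) = 8.485 × (1 − e^(−2.727)) = 8.485 × 0.9346 ≈ 7.93 mg/L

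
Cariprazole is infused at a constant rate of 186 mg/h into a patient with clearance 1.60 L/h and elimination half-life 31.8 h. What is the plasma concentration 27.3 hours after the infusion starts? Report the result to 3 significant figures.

Css = rate / CL = 186 / 1.60 = 116.2 mg/L
k = ln 2 / 31.8 = 0.02180 h⁻¹
C(t) = Css (1 − e^(−kt)) = 116.2 × (1 − e^(−0.5951)) = 116.2 × 0.4485 ≈ 52.1 mg/L

52.1 mg/L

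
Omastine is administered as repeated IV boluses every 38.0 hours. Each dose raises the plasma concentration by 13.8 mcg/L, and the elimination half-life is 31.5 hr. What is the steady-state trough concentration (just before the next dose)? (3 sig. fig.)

10.6 mcg/L

k = ln 2 / 31.5 = 0.02200 hr⁻¹
Fraction remaining after one interval: e^(−kτ) = e^(−0.02200 × 38.0) = 0.4334
R = 1 / (1 − 0.4334) = 1.765
Css,max = 13.8 × 1.765 = 24.35 mcg/L
Css,min = Css,max × e^(−kτ) = 24.35 × 0.4334 ≈ 10.6 mcg/L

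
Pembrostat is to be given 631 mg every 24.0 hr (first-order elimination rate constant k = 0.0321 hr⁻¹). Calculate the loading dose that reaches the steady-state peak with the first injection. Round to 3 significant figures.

Accumulation ratio R = 1 / (1 − e^(−kτ)) = 1 / (1 − e^(−0.03210×24.0)) = 1 / (1 − 0.4628) = 1.862
Loading dose = maintenance dose × R = 631 × 1.862 ≈ 1170 mg

1170 mg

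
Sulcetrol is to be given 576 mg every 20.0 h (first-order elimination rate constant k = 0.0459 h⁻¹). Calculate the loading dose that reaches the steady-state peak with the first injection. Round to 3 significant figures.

959 mg

Accumulation ratio R = 1 / (1 − e^(−kτ)) = 1 / (1 − e^(−0.04590×20.0)) = 1 / (1 − 0.3993) = 1.665
Loading dose = maintenance dose × R = 576 × 1.665 ≈ 959 mg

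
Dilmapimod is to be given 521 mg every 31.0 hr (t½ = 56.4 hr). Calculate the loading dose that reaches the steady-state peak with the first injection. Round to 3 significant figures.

1640 mg

k = ln 2 / 56.4 = 0.01229 hr⁻¹
Accumulation ratio R = 1 / (1 − e^(−kτ)) = 1 / (1 − e^(−0.01229×31.0)) = 1 / (1 − 0.6832) = 3.156
Loading dose = maintenance dose × R = 521 × 3.156 ≈ 1640 mg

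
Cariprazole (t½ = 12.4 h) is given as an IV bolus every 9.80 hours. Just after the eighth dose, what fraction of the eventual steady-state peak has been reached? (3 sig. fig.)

0.988

k = ln 2 / 12.4 = 0.05590 h⁻¹
f_n = 1 − e^(−nkτ) = 1 − e^(−8 × 0.05590 × 9.80) = 1 − e^(−4.382) = 1 − 0.01249 ≈ 0.988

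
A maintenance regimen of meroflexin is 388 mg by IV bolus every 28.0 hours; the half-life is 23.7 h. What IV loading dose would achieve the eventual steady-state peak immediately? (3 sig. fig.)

k = ln 2 / 23.7 = 0.02925 h⁻¹
Accumulation ratio R = 1 / (1 − e^(−kτ)) = 1 / (1 − e^(−0.02925×28.0)) = 1 / (1 − 0.4409) = 1.789
Loading dose = maintenance dose × R = 388 × 1.789 ≈ 694 mg

694 mg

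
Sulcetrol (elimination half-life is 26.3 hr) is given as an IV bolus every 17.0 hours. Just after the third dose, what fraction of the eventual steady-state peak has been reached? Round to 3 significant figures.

k = ln 2 / 26.3 = 0.02636 hr⁻¹
f_n = 1 − e^(−nkτ) = 1 − e^(−3 × 0.02636 × 17.0) = 1 − e^(−1.344) = 1 − 0.2608 ≈ 0.739

0.739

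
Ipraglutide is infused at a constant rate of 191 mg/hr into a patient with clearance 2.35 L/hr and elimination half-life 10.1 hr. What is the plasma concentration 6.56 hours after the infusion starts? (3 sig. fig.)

Css = rate / CL = 191 / 2.35 = 81.28 µg/mL
k = ln 2 / 10.1 = 0.06863 hr⁻¹
C(t) = Css (1 − e^(−kt)) = 81.28 × (1 − e^(−0.4502)) = 81.28 × 0.3625 ≈ 29.5 µg/mL

29.5 µg/mL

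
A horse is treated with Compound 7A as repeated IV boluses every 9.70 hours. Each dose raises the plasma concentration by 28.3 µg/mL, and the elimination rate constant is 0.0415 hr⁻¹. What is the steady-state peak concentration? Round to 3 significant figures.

Fraction remaining after one interval: e^(−kτ) = e^(−0.04150 × 9.70) = 0.6686
R = 1 / (1 − 0.6686) = 3.018
Css,max = 28.3 × 3.018 ≈ 85.4 µg/mL

85.4 µg/mL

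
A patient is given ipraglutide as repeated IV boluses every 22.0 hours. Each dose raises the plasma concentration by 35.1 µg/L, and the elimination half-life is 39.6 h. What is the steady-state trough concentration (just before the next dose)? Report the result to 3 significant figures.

74.7 µg/L

k = ln 2 / 39.6 = 0.01750 h⁻¹
Fraction remaining after one interval: e^(−kτ) = e^(−0.01750 × 22.0) = 0.6804
R = 1 / (1 − 0.6804) = 3.129
Css,max = 35.1 × 3.129 = 109.8 µg/L
Css,min = Css,max × e^(−kτ) = 109.8 × 0.6804 ≈ 74.7 µg/L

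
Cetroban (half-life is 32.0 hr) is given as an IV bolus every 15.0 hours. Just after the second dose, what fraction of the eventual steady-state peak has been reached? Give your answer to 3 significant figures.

k = ln 2 / 32.0 = 0.02166 hr⁻¹
f_n = 1 − e^(−nkτ) = 1 − e^(−2 × 0.02166 × 15.0) = 1 − e^(−0.6498) = 1 − 0.5221 ≈ 0.478

0.478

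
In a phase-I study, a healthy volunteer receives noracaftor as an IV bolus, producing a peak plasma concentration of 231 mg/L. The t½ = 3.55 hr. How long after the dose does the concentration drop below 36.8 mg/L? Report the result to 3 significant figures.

k = ln 2 / 3.55 = 0.1953 hr⁻¹
C(t) = C₀ e^(−kt)  ⇒  t = ln(C₀/C) / k
t = ln(231/36.8) / 0.1953 = 1.837 / 0.1953 ≈ 9.41 hours

9.41 hours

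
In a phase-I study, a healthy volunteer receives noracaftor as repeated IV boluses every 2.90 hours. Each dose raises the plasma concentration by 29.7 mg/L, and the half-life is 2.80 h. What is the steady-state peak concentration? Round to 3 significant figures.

k = ln 2 / 2.80 = 0.2476 h⁻¹
Fraction remaining after one interval: e^(−kτ) = e^(−0.2476 × 2.90) = 0.4878
R = 1 / (1 − 0.4878) = 1.952
Css,max = 29.7 × 1.952 ≈ 58.0 mg/L

58.0 mg/L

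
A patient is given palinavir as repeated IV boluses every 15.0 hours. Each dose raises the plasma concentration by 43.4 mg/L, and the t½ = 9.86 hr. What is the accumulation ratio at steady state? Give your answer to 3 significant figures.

k = ln 2 / 9.86 = 0.07030 hr⁻¹
Fraction remaining after one interval: e^(−kτ) = e^(−0.07030 × 15.0) = 0.3484
R = 1 / (1 − 0.3484) = 1 / 0.6516 ≈ 1.53

1.53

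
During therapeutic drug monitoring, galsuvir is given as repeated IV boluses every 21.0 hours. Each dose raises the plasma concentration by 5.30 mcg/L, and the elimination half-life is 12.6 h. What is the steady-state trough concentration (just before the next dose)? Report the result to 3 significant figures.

2.44 mcg/L

k = ln 2 / 12.6 = 0.05501 h⁻¹
Fraction remaining after one interval: e^(−kτ) = e^(−0.05501 × 21.0) = 0.3150
R = 1 / (1 − 0.3150) = 1.460
Css,max = 5.30 × 1.460 = 7.737 mcg/L
Css,min = Css,max × e^(−kτ) = 7.737 × 0.3150 ≈ 2.44 mcg/L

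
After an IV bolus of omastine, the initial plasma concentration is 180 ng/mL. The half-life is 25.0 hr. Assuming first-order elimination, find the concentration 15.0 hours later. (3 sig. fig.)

k = ln 2 / 25.0 = 0.02773 hr⁻¹
C(t) = C₀ e^(−kt) = 180 × e^(−0.02773 × 15.0) = 180 × e^(−0.4159) = 180 × 0.6598 ≈ 119 ng/mL

119 ng/mL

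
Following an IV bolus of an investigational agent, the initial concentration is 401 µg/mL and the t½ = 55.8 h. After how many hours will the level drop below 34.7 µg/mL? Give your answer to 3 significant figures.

k = ln 2 / 55.8 = 0.01242 h⁻¹
C(t) = C₀ e^(−kt)  ⇒  t = ln(C₀/C) / k
t = ln(401/34.7) / 0.01242 = 2.447 / 0.01242 ≈ 197 hours

197 hours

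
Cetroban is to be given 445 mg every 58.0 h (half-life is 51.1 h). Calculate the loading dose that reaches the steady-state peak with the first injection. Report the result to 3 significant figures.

817 mg

k = ln 2 / 51.1 = 0.01356 h⁻¹
Accumulation ratio R = 1 / (1 − e^(−kτ)) = 1 / (1 − e^(−0.01356×58.0)) = 1 / (1 − 0.4553) = 1.836
Loading dose = maintenance dose × R = 445 × 1.836 ≈ 817 mg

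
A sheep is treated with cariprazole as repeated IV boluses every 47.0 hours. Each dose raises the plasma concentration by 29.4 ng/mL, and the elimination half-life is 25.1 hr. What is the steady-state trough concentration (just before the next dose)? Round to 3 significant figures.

11.0 ng/mL

k = ln 2 / 25.1 = 0.02762 hr⁻¹
Fraction remaining after one interval: e^(−kτ) = e^(−0.02762 × 47.0) = 0.2731
R = 1 / (1 − 0.2731) = 1.376
Css,max = 29.4 × 1.376 = 40.45 ng/mL
Css,min = Css,max × e^(−kτ) = 40.45 × 0.2731 ≈ 11.0 ng/mL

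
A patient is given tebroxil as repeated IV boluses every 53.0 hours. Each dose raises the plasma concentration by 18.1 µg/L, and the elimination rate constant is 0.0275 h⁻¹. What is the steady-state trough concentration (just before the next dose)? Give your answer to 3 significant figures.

5.49 µg/L

Fraction remaining after one interval: e^(−kτ) = e^(−0.02750 × 53.0) = 0.2328
R = 1 / (1 − 0.2328) = 1.303
Css,max = 18.1 × 1.303 = 23.59 µg/L
Css,min = Css,max × e^(−kτ) = 23.59 × 0.2328 ≈ 5.49 µg/L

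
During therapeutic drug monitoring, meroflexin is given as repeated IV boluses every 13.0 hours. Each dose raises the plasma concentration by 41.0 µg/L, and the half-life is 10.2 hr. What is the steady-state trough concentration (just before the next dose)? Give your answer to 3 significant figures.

28.9 µg/L

k = ln 2 / 10.2 = 0.06796 hr⁻¹
Fraction remaining after one interval: e^(−kτ) = e^(−0.06796 × 13.0) = 0.4134
R = 1 / (1 − 0.4134) = 1.705
Css,max = 41.0 × 1.705 = 69.89 µg/L
Css,min = Css,max × e^(−kτ) = 69.89 × 0.4134 ≈ 28.9 µg/L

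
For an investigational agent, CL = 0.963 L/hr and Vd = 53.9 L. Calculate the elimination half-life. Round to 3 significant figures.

k = CL / V = 0.963 / 53.9 = 0.01787 hr⁻¹
t½ = ln 2 / k = ln 2 / 0.01787 ≈ 38.8 hours

38.8 hours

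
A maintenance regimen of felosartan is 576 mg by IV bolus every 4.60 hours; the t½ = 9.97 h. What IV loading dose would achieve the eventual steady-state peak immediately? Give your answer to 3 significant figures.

2100 mg

k = ln 2 / 9.97 = 0.06952 h⁻¹
Accumulation ratio R = 1 / (1 − e^(−kτ)) = 1 / (1 − e^(−0.06952×4.60)) = 1 / (1 − 0.7263) = 3.653
Loading dose = maintenance dose × R = 576 × 3.653 ≈ 2100 mg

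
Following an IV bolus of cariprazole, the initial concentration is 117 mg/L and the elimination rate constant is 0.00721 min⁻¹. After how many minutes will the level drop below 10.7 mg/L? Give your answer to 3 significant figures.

332 minutes

C(t) = C₀ e^(−kt)  ⇒  t = ln(C₀/C) / k
t = ln(117/10.7) / 0.007210 = 2.392 / 0.007210 ≈ 332 minutes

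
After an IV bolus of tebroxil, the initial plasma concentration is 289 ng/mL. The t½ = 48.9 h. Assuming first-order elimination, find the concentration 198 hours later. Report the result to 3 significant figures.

17.5 ng/mL

k = ln 2 / 48.9 = 0.01417 h⁻¹
C(t) = C₀ e^(−kt) = 289 × e^(−0.01417 × 198) = 289 × e^(−2.807) = 289 × 0.06041 ≈ 17.5 ng/mL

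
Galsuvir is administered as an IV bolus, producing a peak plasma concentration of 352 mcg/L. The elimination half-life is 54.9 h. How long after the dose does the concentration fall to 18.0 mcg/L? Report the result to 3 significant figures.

235 hours

k = ln 2 / 54.9 = 0.01263 h⁻¹
C(t) = C₀ e^(−kt)  ⇒  t = ln(C₀/C) / k
t = ln(352/18.0) / 0.01263 = 2.973 / 0.01263 ≈ 235 hours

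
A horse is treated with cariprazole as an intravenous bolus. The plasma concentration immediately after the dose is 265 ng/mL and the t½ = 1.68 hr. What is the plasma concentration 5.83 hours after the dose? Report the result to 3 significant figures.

k = ln 2 / 1.68 = 0.4126 hr⁻¹
5.83 hr is 3.470 half-lives, so C = 265 × (1/2)^3.470 = 265 × 0.09023 ≈ 23.9 ng/mL

23.9 ng/mL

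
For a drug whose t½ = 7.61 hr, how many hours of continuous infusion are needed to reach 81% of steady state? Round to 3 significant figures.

18.2 hours

k = ln 2 / 7.61 = 0.09108 hr⁻¹
f = 1 − e^(−kt)  ⇒  t = −ln(1 − f) / k
t = −ln(1 − 0.81) / 0.09108 = 1.661 / 0.09108 ≈ 18.2 hours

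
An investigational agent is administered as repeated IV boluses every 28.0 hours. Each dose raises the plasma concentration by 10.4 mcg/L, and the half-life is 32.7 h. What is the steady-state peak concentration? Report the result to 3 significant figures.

23.2 mcg/L

k = ln 2 / 32.7 = 0.02120 h⁻¹
Fraction remaining after one interval: e^(−kτ) = e^(−0.02120 × 28.0) = 0.5524
R = 1 / (1 − 0.5524) = 2.234
Css,max = 10.4 × 2.234 ≈ 23.2 mcg/L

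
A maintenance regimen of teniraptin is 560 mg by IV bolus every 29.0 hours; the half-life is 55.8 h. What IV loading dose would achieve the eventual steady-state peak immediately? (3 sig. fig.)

k = ln 2 / 55.8 = 0.01242 h⁻¹
Accumulation ratio R = 1 / (1 − e^(−kτ)) = 1 / (1 − e^(−0.01242×29.0)) = 1 / (1 − 0.6975) = 3.306
Loading dose = maintenance dose × R = 560 × 3.306 ≈ 1850 mg

1850 mg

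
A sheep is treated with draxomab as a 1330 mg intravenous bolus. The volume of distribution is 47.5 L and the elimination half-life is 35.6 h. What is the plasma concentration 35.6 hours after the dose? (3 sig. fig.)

C₀ = dose / V = 1330 / 47.5 = 28.00 µg/mL
k = ln 2 / 35.6 = 0.01947 h⁻¹
C(t) = C₀ e^(−kt) = 28.00 × e^(−0.01947 × 35.6) = 28.00 × e^(−0.6931) = 28.00 × 0.5000 ≈ 14.0 µg/mL

14.0 µg/mL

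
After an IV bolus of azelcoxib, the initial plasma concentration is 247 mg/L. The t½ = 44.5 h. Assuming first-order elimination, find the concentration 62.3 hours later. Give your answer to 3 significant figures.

93.6 mg/L

k = ln 2 / 44.5 = 0.01558 h⁻¹
62.3 h is 1.400 half-lives, so C = 247 × (1/2)^1.400 = 247 × 0.3789 ≈ 93.6 mg/L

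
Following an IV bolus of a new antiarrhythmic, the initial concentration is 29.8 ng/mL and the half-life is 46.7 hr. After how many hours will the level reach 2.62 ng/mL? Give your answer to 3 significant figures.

164 hours

k = ln 2 / 46.7 = 0.01484 hr⁻¹
C(t) = C₀ e^(−kt)  ⇒  t = ln(C₀/C) / k
t = ln(29.8/2.62) / 0.01484 = 2.431 / 0.01484 ≈ 164 hours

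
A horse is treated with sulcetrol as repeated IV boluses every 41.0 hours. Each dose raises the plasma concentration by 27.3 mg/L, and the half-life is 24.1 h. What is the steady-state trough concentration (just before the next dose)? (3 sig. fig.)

12.1 mg/L

k = ln 2 / 24.1 = 0.02876 h⁻¹
Fraction remaining after one interval: e^(−kτ) = e^(−0.02876 × 41.0) = 0.3075
R = 1 / (1 − 0.3075) = 1.444
Css,max = 27.3 × 1.444 = 39.42 mg/L
Css,min = Css,max × e^(−kτ) = 39.42 × 0.3075 ≈ 12.1 mg/L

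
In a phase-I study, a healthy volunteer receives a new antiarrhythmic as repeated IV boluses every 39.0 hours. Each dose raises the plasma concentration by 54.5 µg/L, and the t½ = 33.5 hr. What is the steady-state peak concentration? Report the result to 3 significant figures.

k = ln 2 / 33.5 = 0.02069 hr⁻¹
Fraction remaining after one interval: e^(−kτ) = e^(−0.02069 × 39.0) = 0.4462
R = 1 / (1 − 0.4462) = 1.806
Css,max = 54.5 × 1.806 ≈ 98.4 µg/L

98.4 µg/L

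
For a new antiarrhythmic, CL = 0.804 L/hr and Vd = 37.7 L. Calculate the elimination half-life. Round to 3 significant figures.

32.5 hours

k = CL / V = 0.804 / 37.7 = 0.02133 hr⁻¹
t½ = ln 2 / k = ln 2 / 0.02133 ≈ 32.5 hours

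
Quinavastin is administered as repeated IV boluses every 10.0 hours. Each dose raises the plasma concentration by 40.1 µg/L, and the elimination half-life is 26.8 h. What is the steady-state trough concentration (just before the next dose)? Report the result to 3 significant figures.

k = ln 2 / 26.8 = 0.02586 h⁻¹
Fraction remaining after one interval: e^(−kτ) = e^(−0.02586 × 10.0) = 0.7721
R = 1 / (1 − 0.7721) = 4.388
Css,max = 40.1 × 4.388 = 176.0 µg/L
Css,min = Css,max × e^(−kτ) = 176.0 × 0.7721 ≈ 136 µg/L

136 µg/L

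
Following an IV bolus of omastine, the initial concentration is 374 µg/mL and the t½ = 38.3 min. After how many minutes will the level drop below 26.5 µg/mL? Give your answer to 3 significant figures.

k = ln 2 / 38.3 = 0.01810 min⁻¹
C(t) = C₀ e^(−kt)  ⇒  t = ln(C₀/C) / k
t = ln(374/26.5) / 0.01810 = 2.647 / 0.01810 ≈ 146 minutes

146 minutes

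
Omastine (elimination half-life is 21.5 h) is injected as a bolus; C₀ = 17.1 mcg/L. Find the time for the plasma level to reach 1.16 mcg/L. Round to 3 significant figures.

k = ln 2 / 21.5 = 0.03224 h⁻¹
C(t) = C₀ e^(−kt)  ⇒  t = ln(C₀/C) / k
t = ln(17.1/1.16) / 0.03224 = 2.691 / 0.03224 ≈ 83.5 hours

83.5 hours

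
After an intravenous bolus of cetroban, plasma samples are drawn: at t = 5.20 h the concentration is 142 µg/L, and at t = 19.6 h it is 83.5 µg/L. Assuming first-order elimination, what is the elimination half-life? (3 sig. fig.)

k = ln(C₁/C₂) / (t₂ − t₁) = ln(142/83.5) / (19.6 − 5.20)
  = 0.5310 / 14.40 = 0.03687 h⁻¹
t½ = ln 2 / k = ln 2 / 0.03687 ≈ 18.8 hours

18.8 hours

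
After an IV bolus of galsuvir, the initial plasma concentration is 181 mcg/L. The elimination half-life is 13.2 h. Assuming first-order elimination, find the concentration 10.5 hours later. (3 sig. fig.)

104 mcg/L

k = ln 2 / 13.2 = 0.05251 h⁻¹
10.5 h is 0.7955 half-lives, so C = 181 × (1/2)^0.7955 = 181 × 0.5762 ≈ 104 mcg/L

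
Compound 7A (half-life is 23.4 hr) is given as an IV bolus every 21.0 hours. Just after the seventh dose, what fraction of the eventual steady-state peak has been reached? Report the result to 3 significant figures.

k = ln 2 / 23.4 = 0.02962 hr⁻¹
f_n = 1 − e^(−nkτ) = 1 − e^(−7 × 0.02962 × 21.0) = 1 − e^(−4.354) = 1 − 0.01285 ≈ 0.987

0.987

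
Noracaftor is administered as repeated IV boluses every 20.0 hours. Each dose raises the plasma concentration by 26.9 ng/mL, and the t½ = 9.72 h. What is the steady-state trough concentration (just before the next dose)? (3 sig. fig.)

8.50 ng/mL

k = ln 2 / 9.72 = 0.07131 h⁻¹
Fraction remaining after one interval: e^(−kτ) = e^(−0.07131 × 20.0) = 0.2402
R = 1 / (1 − 0.2402) = 1.316
Css,max = 26.9 × 1.316 = 35.40 ng/mL
Css,min = Css,max × e^(−kτ) = 35.40 × 0.2402 ≈ 8.50 ng/mL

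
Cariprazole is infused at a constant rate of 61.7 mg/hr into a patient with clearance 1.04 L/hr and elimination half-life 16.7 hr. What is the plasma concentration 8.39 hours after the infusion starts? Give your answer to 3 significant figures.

Css = rate / CL = 61.7 / 1.04 = 59.33 µg/mL
k = ln 2 / 16.7 = 0.04151 hr⁻¹
C(t) = Css (1 − e^(−kt)) = 59.33 × (1 − e^(−0.3482)) = 59.33 × 0.2941 ≈ 17.4 µg/mL

17.4 µg/mL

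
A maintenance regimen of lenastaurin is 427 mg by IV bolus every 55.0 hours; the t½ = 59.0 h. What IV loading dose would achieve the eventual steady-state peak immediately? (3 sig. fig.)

k = ln 2 / 59.0 = 0.01175 h⁻¹
Accumulation ratio R = 1 / (1 − e^(−kτ)) = 1 / (1 − e^(−0.01175×55.0)) = 1 / (1 − 0.5241) = 2.101
Loading dose = maintenance dose × R = 427 × 2.101 ≈ 897 mg

897 mg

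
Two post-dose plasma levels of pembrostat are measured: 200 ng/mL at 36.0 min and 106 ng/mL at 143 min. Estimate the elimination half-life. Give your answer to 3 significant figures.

117 minutes

k = ln(C₁/C₂) / (t₂ − t₁) = ln(200/106) / (143 − 36.0)
  = 0.6349 / 107.0 = 0.005933 min⁻¹
t½ = ln 2 / k = ln 2 / 0.005933 ≈ 117 minutes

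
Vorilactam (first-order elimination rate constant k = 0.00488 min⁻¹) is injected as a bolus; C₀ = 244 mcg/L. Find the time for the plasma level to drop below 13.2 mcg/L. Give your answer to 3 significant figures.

598 minutes

C(t) = C₀ e^(−kt)  ⇒  t = ln(C₀/C) / k
t = ln(244/13.2) / 0.004880 = 2.917 / 0.004880 ≈ 598 minutes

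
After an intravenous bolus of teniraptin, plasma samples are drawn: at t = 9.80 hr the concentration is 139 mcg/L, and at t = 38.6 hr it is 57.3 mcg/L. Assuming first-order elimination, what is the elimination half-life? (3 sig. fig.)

22.5 hours

k = ln(C₁/C₂) / (t₂ − t₁) = ln(139/57.3) / (38.6 − 9.80)
  = 0.8862 / 28.80 = 0.03077 hr⁻¹
t½ = ln 2 / k = ln 2 / 0.03077 ≈ 22.5 hours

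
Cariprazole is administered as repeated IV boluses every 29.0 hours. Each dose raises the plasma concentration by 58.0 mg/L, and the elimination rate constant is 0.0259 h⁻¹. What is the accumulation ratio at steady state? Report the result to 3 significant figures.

Fraction remaining after one interval: e^(−kτ) = e^(−0.02590 × 29.0) = 0.4718
R = 1 / (1 − 0.4718) = 1 / 0.5282 ≈ 1.89

1.89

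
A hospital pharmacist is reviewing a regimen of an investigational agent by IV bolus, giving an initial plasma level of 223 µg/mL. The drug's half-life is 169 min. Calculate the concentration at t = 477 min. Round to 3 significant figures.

31.5 µg/mL

k = ln 2 / 169 = 0.004101 min⁻¹
477 min is 2.822 half-lives, so C = 223 × (1/2)^2.822 = 223 × 0.1414 ≈ 31.5 µg/mL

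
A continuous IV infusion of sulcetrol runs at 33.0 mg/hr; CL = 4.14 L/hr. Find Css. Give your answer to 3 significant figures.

Css = infusion rate / CL = 33.0 / 4.14 ≈ 7.97 mg/L

7.97 mg/L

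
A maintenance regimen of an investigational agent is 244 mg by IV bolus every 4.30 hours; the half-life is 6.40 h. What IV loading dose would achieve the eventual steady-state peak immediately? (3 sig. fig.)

655 mg

k = ln 2 / 6.40 = 0.1083 h⁻¹
Accumulation ratio R = 1 / (1 − e^(−kτ)) = 1 / (1 − e^(−0.1083×4.30)) = 1 / (1 − 0.6277) = 2.686
Loading dose = maintenance dose × R = 244 × 2.686 ≈ 655 mg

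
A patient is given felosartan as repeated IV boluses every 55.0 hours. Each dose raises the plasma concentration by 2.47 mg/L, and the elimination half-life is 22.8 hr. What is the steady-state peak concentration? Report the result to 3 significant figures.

3.04 mg/L

k = ln 2 / 22.8 = 0.03040 hr⁻¹
Fraction remaining after one interval: e^(−kτ) = e^(−0.03040 × 55.0) = 0.1879
R = 1 / (1 − 0.1879) = 1.231
Css,max = 2.47 × 1.231 ≈ 3.04 mg/L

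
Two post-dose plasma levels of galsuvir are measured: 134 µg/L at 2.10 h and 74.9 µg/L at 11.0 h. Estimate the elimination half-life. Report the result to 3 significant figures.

k = ln(C₁/C₂) / (t₂ − t₁) = ln(134/74.9) / (11.0 − 2.10)
  = 0.5817 / 8.900 = 0.06536 h⁻¹
t½ = ln 2 / k = ln 2 / 0.06536 ≈ 10.6 hours

10.6 hours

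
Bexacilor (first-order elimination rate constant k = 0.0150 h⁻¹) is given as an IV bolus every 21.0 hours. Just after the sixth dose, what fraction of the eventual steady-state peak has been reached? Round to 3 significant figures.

0.849

f_n = 1 − e^(−nkτ) = 1 − e^(−6 × 0.01500 × 21.0) = 1 − e^(−1.890) = 1 − 0.1511 ≈ 0.849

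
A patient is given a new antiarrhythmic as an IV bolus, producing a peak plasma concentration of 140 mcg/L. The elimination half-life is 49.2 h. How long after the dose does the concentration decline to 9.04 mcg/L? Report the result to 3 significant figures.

k = ln 2 / 49.2 = 0.01409 h⁻¹
C(t) = C₀ e^(−kt)  ⇒  t = ln(C₀/C) / k
t = ln(140/9.04) / 0.01409 = 2.740 / 0.01409 ≈ 194 hours

194 hours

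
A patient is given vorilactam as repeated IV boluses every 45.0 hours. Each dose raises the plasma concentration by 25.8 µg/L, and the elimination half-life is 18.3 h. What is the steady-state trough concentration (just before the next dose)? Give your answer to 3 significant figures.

k = ln 2 / 18.3 = 0.03788 h⁻¹
Fraction remaining after one interval: e^(−kτ) = e^(−0.03788 × 45.0) = 0.1819
R = 1 / (1 − 0.1819) = 1.222
Css,max = 25.8 × 1.222 = 31.54 µg/L
Css,min = Css,max × e^(−kτ) = 31.54 × 0.1819 ≈ 5.74 µg/L

5.74 µg/L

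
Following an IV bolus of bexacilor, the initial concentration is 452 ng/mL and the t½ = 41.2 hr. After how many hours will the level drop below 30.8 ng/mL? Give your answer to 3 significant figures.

k = ln 2 / 41.2 = 0.01682 hr⁻¹
C(t) = C₀ e^(−kt)  ⇒  t = ln(C₀/C) / k
t = ln(452/30.8) / 0.01682 = 2.686 / 0.01682 ≈ 160 hours

160 hours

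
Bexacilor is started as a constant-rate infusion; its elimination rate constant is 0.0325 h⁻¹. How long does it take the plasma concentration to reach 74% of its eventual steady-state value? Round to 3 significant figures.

f = 1 − e^(−kt)  ⇒  t = −ln(1 − f) / k
t = −ln(1 − 0.74) / 0.03250 = 1.347 / 0.03250 ≈ 41.4 hours

41.4 hours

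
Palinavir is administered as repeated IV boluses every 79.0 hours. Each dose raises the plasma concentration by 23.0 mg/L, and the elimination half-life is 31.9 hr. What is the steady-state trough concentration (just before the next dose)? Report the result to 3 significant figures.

k = ln 2 / 31.9 = 0.02173 hr⁻¹
Fraction remaining after one interval: e^(−kτ) = e^(−0.02173 × 79.0) = 0.1797
R = 1 / (1 − 0.1797) = 1.219
Css,max = 23.0 × 1.219 = 28.04 mg/L
Css,min = Css,max × e^(−kτ) = 28.04 × 0.1797 ≈ 5.04 mg/L

5.04 mg/L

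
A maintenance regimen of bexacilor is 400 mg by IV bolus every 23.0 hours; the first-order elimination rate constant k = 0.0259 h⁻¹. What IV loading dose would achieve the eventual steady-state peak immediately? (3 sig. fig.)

891 mg

Accumulation ratio R = 1 / (1 − e^(−kτ)) = 1 / (1 − e^(−0.02590×23.0)) = 1 / (1 − 0.5512) = 2.228
Loading dose = maintenance dose × R = 400 × 2.228 ≈ 891 mg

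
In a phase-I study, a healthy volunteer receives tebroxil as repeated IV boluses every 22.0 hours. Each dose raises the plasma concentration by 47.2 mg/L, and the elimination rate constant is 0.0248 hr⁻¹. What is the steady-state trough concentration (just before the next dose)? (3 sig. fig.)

Fraction remaining after one interval: e^(−kτ) = e^(−0.02480 × 22.0) = 0.5795
R = 1 / (1 − 0.5795) = 2.378
Css,max = 47.2 × 2.378 = 112.2 mg/L
Css,min = Css,max × e^(−kτ) = 112.2 × 0.5795 ≈ 65.0 mg/L

65.0 mg/L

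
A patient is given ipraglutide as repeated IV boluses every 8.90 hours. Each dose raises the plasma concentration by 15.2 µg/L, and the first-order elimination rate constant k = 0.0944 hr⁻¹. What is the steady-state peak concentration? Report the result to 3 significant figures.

Fraction remaining after one interval: e^(−kτ) = e^(−0.09440 × 8.90) = 0.4316
R = 1 / (1 − 0.4316) = 1.759
Css,max = 15.2 × 1.759 ≈ 26.7 µg/L

26.7 µg/L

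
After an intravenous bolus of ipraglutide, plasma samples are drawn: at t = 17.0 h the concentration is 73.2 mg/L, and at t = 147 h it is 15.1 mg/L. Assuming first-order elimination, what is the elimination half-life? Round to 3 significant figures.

57.1 hours

k = ln(C₁/C₂) / (t₂ − t₁) = ln(73.2/15.1) / (147 − 17.0)
  = 1.579 / 130.0 = 0.01214 h⁻¹
t½ = ln 2 / k = ln 2 / 0.01214 ≈ 57.1 hours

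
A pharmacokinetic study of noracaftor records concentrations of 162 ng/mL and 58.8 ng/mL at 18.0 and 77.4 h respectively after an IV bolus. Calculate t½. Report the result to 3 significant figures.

k = ln(C₁/C₂) / (t₂ − t₁) = ln(162/58.8) / (77.4 − 18.0)
  = 1.013 / 59.40 = 0.01706 h⁻¹
t½ = ln 2 / k = ln 2 / 0.01706 ≈ 40.6 hours

40.6 hours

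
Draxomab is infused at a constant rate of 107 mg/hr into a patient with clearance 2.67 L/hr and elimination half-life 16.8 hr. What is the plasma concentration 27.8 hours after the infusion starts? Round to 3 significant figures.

27.3 mg/L

Css = rate / CL = 107 / 2.67 = 40.07 mg/L
k = ln 2 / 16.8 = 0.04126 hr⁻¹
C(t) = Css (1 − e^(−kt)) = 40.07 × (1 − e^(−1.147)) = 40.07 × 0.6824 ≈ 27.3 mg/L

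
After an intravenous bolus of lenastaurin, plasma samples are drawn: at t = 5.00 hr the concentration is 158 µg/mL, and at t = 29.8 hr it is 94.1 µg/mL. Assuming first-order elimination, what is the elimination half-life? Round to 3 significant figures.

33.2 hours

k = ln(C₁/C₂) / (t₂ − t₁) = ln(158/94.1) / (29.8 − 5.00)
  = 0.5182 / 24.80 = 0.02090 hr⁻¹
t½ = ln 2 / k = ln 2 / 0.02090 ≈ 33.2 hours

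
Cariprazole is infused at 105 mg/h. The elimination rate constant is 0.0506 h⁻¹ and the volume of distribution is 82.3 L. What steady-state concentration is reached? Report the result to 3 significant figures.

25.2 mg/L

CL = k · V = 0.0506 × 82.3 = 4.164 L/h
Css = rate / CL = 105 / 4.164 ≈ 25.2 mg/L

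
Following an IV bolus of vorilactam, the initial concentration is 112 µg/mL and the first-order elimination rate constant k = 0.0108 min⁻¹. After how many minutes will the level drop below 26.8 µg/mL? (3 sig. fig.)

C(t) = C₀ e^(−kt)  ⇒  t = ln(C₀/C) / k
t = ln(112/26.8) / 0.01080 = 1.430 / 0.01080 ≈ 132 minutes

132 minutes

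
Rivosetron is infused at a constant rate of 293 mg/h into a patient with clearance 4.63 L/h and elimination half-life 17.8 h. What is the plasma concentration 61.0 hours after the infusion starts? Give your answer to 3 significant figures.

Css = rate / CL = 293 / 4.63 = 63.28 µg/mL
k = ln 2 / 17.8 = 0.03894 h⁻¹
C(t) = Css (1 − e^(−kt)) = 63.28 × (1 − e^(−2.375)) = 63.28 × 0.9070 ≈ 57.4 µg/mL

57.4 µg/mL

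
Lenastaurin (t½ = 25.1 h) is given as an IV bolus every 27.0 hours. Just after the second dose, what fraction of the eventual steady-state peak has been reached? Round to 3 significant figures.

k = ln 2 / 25.1 = 0.02762 h⁻¹
f_n = 1 − e^(−nkτ) = 1 − e^(−2 × 0.02762 × 27.0) = 1 − e^(−1.491) = 1 − 0.2251 ≈ 0.775

0.775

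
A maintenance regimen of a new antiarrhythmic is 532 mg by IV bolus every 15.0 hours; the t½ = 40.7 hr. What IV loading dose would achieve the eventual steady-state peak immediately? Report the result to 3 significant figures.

2360 mg

k = ln 2 / 40.7 = 0.01703 hr⁻¹
Accumulation ratio R = 1 / (1 − e^(−kτ)) = 1 / (1 − e^(−0.01703×15.0)) = 1 / (1 − 0.7746) = 4.436
Loading dose = maintenance dose × R = 532 × 4.436 ≈ 2360 mg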